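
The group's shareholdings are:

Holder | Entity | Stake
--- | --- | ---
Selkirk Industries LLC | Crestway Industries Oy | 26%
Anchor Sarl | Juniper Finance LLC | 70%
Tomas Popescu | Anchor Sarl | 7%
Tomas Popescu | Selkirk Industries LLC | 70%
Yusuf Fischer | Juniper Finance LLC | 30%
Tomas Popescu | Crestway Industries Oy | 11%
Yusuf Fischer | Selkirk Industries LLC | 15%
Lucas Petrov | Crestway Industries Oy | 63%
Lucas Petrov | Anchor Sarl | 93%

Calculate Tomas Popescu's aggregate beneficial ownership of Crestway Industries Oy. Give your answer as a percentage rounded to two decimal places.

Tomas reaches Crestway along 2 paths.
Via Selkirk: 70% × 26% = 18.2%.
Direct stake: 11% = 11%.
Total: 18.2% + 11% = 29.2%.
Rounded: 29.20%.

29.20%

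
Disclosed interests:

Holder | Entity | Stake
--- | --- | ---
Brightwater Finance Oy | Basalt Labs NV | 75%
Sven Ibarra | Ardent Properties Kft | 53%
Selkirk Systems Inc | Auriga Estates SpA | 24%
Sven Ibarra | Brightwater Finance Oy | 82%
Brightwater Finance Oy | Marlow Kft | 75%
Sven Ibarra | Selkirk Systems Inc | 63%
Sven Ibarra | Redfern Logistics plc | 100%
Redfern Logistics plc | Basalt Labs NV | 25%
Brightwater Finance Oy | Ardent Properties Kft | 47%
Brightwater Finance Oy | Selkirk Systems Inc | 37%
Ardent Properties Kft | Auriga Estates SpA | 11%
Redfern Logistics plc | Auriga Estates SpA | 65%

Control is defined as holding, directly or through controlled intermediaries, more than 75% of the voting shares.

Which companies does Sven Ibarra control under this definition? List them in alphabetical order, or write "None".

Ardent Properties Kft, Auriga Estates SpA, Basalt Labs NV, Brightwater Finance Oy, Redfern Logistics plc, Selkirk Systems Inc

Sven holds 82% of Brightwater, so Sven controls Brightwater.
Sven holds 100% of Redfern, so Sven controls Redfern.
Sven and Brightwater together hold 53% + 47% = 100% of Ardent, so Sven controls Ardent.
Sven and Brightwater together hold 63% + 37% = 100% of Selkirk, so Sven controls Selkirk.
Redfern and Brightwater together hold 25% + 75% = 100% of Basalt, so Sven controls Basalt.
Redfern and Selkirk and Ardent together hold 65% + 24% + 11% = 100% of Auriga, so Sven controls Auriga.
No other company's threshold is met.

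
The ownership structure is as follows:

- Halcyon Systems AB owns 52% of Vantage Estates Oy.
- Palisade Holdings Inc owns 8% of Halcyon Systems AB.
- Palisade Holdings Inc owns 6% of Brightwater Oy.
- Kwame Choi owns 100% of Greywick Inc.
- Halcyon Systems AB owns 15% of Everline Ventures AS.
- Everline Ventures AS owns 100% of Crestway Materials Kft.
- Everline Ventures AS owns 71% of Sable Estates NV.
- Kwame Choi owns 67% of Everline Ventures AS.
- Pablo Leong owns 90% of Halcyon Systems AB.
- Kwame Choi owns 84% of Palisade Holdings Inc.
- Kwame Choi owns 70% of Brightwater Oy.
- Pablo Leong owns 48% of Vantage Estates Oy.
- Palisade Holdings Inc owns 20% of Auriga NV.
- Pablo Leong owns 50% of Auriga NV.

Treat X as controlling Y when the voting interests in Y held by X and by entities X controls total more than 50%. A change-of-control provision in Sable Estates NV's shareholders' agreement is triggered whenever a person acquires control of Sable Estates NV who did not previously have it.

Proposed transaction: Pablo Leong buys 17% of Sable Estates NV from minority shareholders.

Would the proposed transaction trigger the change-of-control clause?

No

The purchase changes only Pablo's holdings, so Pablo is the only person who could newly come to control Sable.
Pablo holds 90% of Halcyon, so Pablo controls Halcyon.
Pablo and Halcyon together hold 48% + 52% = 100% of Vantage, so Pablo controls Vantage.
Neither Pablo nor any entity Pablo controls holds any voting interest in Sable.
So before the transaction, Pablo does not control Sable.
After the purchase, Pablo holds 17% of Sable directly.
After the transaction, Pablo's side holds 17% of Sable, not > 50%, so Pablo still does not control Sable.
No new person acquires control, so the clause is not triggered.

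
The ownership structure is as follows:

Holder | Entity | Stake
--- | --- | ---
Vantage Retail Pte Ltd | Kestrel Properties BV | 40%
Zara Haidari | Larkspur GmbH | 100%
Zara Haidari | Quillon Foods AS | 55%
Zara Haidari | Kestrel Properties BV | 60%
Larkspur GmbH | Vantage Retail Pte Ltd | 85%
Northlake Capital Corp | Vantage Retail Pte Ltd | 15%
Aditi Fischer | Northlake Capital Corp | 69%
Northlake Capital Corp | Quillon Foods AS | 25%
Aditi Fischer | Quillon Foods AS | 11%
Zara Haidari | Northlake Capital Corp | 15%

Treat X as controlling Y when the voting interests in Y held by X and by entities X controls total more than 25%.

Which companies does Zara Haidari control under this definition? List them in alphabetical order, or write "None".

Kestrel Properties BV, Larkspur GmbH, Quillon Foods AS, Vantage Retail Pte Ltd

Zara holds 100% of Larkspur, so Zara controls Larkspur.
Larkspur holds 85% of Vantage, so Zara controls Vantage.
Zara holds 55% of Quillon, so Zara controls Quillon.
Zara and Vantage together hold 60% + 40% = 100% of Kestrel, so Zara controls Kestrel.
No other company's threshold is met.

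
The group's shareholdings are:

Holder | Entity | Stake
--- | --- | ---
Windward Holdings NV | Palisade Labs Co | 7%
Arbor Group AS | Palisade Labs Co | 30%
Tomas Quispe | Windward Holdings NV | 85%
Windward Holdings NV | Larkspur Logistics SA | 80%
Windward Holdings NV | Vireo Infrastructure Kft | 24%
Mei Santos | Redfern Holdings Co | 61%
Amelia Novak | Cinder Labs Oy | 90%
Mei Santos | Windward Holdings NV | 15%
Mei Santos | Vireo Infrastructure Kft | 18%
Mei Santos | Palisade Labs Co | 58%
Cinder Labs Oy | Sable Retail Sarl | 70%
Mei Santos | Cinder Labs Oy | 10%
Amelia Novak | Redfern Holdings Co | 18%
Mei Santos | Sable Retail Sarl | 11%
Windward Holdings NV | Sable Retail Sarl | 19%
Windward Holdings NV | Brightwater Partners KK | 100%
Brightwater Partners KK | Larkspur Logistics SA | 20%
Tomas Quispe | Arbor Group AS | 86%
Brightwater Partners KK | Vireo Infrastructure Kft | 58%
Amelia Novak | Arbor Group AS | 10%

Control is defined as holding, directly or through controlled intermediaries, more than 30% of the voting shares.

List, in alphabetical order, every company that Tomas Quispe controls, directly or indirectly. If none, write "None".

Arbor Group AS, Brightwater Partners KK, Larkspur Logistics SA, Palisade Labs Co, Vireo Infrastructure Kft, Windward Holdings NV

Tomas holds 86% of Arbor, so Tomas controls Arbor.
Tomas holds 85% of Windward, so Tomas controls Windward.
Windward holds 100% of Brightwater, so Tomas controls Brightwater.
Arbor and Windward together hold 30% + 7% = 37% of Palisade, so Tomas controls Palisade.
Windward and Brightwater together hold 80% + 20% = 100% of Larkspur, so Tomas controls Larkspur.
Brightwater and Windward together hold 58% + 24% = 82% of Vireo, so Tomas controls Vireo.
No other company's threshold is met.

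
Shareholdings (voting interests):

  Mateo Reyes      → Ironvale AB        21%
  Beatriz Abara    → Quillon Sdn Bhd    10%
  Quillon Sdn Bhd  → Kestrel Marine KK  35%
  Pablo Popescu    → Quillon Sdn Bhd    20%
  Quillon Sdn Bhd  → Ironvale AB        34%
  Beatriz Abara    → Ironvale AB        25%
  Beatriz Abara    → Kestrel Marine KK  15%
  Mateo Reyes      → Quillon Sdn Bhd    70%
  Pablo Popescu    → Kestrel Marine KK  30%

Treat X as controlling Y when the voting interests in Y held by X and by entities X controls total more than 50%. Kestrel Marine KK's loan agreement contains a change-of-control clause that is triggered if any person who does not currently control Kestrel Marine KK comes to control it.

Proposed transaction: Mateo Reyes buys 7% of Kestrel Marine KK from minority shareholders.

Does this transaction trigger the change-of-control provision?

The purchase changes only Mateo's holdings, so Mateo is the only person who could newly come to control Kestrel.
Mateo holds 70% of Quillon, so Mateo controls Quillon.
Quillon and Mateo together hold 34% + 21% = 55% of Ironvale, so Mateo controls Ironvale.
In Kestrel, Mateo's side holds only 35%, not > 50%.
So before the transaction, Mateo does not control Kestrel.
After the purchase, Mateo holds 7% of Kestrel directly.
After the transaction, Mateo's side holds 35% + 7% = 42% of Kestrel, not > 50%, so Mateo still does not control Kestrel.
No new person acquires control, so the clause is not triggered.

No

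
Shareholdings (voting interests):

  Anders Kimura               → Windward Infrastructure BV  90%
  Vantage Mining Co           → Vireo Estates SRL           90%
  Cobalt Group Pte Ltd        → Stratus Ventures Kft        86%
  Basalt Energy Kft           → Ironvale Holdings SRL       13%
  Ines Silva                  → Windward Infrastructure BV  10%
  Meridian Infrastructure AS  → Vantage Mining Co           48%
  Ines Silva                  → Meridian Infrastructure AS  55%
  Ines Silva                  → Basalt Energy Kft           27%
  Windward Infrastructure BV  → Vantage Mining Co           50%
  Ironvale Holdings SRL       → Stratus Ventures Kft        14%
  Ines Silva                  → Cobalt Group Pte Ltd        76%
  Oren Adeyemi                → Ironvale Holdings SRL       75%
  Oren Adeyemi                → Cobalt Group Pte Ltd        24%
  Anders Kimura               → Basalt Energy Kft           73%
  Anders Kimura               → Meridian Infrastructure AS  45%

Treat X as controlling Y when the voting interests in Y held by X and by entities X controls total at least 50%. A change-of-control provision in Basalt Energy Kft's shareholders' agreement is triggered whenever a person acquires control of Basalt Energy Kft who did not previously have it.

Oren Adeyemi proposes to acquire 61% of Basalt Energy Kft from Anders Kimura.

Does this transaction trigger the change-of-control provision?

Yes

The purchase adds only to Oren's holdings (Anders's stake shrinks), so Oren is the only person who could newly come to control Basalt.
Oren holds 75% of Ironvale, so Oren controls Ironvale.
Neither Oren nor any entity Oren controls holds any voting interest in Basalt.
So before the transaction, Oren does not control Basalt.
After the purchase, Oren holds 61% of Basalt directly, and Anders's stake falls to 12%.
Oren holds 61% of Basalt, so Oren controls Basalt.
Oren did not control Basalt before and does after, so the clause is triggered.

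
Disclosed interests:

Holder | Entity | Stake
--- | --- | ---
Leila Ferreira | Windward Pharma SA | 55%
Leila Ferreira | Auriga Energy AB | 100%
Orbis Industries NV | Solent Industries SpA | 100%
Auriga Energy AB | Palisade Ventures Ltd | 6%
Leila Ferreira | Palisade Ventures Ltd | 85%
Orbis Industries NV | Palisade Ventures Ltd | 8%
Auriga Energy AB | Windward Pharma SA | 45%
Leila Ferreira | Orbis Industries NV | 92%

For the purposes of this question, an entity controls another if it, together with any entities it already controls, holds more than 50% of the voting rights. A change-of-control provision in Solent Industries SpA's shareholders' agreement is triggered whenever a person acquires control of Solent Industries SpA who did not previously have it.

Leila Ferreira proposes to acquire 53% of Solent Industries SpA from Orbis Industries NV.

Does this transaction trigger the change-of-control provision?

No

The purchase adds only to Leila's holdings (Orbis's stake shrinks), so Leila is the only person who could newly come to control Solent.
Leila holds 92% of Orbis, so Leila controls Orbis.
Orbis holds 100% of Solent, so Leila controls Solent.
So Leila already controls Solent before the transaction.
After the purchase, Leila holds 53% of Solent directly, and Orbis's stake falls to 47%.
Leila controlled Solent already, so this is not a new person acquiring control; every other person's position is unchanged or reduced.
No new person acquires control, so the clause is not triggered.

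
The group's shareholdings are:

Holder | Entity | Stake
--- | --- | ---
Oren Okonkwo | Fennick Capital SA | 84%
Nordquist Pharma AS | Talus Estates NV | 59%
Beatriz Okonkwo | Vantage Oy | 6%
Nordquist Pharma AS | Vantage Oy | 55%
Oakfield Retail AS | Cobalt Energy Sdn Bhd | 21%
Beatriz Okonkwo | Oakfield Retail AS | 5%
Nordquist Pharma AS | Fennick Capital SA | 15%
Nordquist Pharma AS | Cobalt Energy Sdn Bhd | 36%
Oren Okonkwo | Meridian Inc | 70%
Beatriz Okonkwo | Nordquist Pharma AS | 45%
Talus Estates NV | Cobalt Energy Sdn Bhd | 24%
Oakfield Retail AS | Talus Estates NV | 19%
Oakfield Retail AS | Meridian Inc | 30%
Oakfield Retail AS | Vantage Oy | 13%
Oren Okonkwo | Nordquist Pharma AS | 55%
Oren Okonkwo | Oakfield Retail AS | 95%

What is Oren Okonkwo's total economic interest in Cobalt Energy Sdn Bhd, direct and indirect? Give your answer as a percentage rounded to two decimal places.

Oren reaches Cobalt along 4 paths.
Via Oakfield: 95% × 21% = 19.95%.
Via Oakfield → Talus: 95% × 19% × 24% = 4.332%.
Via Nordquist → Talus: 55% × 59% × 24% = 7.788%.
Via Nordquist: 55% × 36% = 19.8%.
Total: 19.95% + 4.332% + 7.788% + 19.8% = 51.87%.

51.87%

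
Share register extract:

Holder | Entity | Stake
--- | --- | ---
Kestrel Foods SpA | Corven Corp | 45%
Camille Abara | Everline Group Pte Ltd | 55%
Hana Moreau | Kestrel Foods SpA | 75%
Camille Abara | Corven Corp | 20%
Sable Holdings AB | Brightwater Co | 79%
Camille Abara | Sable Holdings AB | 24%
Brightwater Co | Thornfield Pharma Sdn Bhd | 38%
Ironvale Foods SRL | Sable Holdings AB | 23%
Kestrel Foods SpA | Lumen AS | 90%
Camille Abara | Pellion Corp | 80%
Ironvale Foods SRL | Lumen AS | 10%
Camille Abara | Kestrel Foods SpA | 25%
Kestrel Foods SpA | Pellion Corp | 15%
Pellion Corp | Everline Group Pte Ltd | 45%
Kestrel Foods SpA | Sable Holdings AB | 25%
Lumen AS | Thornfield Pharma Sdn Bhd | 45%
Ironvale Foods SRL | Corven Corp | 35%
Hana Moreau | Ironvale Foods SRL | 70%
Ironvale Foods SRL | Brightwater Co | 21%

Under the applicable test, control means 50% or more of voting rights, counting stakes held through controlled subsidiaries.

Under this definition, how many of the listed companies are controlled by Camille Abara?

Camille holds 80% of Pellion, so Camille controls Pellion.
Pellion and Camille together hold 45% + 55% = 100% of Everline, so Camille controls Everline.
No other company's threshold is met.
Camille controls 2 companies.

2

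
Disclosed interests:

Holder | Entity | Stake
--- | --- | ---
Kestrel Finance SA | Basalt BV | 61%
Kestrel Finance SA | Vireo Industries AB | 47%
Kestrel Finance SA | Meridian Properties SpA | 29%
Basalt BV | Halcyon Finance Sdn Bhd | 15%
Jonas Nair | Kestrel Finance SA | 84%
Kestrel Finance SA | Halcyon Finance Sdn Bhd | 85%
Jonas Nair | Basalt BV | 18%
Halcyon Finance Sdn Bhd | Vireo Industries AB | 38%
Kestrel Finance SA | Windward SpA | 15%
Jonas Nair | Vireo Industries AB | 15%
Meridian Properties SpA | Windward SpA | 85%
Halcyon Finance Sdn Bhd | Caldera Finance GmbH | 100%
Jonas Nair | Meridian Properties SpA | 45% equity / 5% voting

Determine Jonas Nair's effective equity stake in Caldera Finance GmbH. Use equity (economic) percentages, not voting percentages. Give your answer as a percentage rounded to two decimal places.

81.79%

Jonas reaches Caldera along 3 paths.
Via Kestrel → Halcyon: 84% × 85% × 100% = 71.4%.
Via Kestrel → Basalt → Halcyon: 84% × 61% × 15% × 100% = 7.686%.
Via Basalt → Halcyon: 18% × 15% × 100% = 2.7%.
Total: 71.4% + 7.686% + 2.7% = 81.786%.
Rounded: 81.79%.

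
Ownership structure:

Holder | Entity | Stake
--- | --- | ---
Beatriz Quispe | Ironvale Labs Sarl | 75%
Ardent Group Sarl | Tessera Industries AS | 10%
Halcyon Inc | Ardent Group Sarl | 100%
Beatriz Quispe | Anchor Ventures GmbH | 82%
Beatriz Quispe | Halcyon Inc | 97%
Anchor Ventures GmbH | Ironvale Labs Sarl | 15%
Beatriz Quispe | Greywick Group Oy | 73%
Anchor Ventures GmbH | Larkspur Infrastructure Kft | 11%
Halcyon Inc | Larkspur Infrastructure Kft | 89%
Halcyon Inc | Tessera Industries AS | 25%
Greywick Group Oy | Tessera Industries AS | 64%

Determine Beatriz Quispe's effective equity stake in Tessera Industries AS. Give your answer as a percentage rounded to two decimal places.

Beatriz reaches Tessera along 3 paths.
Via Greywick: 73% × 64% = 46.72%.
Via Halcyon → Ardent: 97% × 100% × 10% = 9.7%.
Via Halcyon: 97% × 25% = 24.25%.
Total: 46.72% + 9.7% + 24.25% = 80.67%.

80.67%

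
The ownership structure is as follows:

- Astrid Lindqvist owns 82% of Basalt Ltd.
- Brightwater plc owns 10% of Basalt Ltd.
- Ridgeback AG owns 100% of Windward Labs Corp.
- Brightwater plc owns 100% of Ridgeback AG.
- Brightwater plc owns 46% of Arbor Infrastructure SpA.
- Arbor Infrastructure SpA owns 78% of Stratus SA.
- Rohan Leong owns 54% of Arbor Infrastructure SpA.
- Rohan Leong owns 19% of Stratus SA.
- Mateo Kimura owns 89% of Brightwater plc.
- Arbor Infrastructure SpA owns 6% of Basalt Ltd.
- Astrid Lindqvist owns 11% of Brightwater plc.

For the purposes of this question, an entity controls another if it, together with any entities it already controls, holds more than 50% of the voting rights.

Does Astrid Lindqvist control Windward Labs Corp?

No

Astrid holds 82% of Basalt, so Astrid controls Basalt.
Neither Astrid nor any entity Astrid controls holds any voting interest in Windward.
So Astrid does not control Windward.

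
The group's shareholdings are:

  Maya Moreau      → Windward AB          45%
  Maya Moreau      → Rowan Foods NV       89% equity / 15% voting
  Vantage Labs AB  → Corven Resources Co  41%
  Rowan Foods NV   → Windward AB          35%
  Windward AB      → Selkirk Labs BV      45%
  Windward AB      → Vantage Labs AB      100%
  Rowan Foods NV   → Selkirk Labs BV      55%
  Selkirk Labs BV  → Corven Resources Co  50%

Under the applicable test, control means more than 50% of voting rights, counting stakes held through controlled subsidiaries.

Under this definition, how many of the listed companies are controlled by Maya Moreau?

0

Maya's largest direct stake is 45% in Windward, which does not meet the threshold.
Maya controls 0 companies.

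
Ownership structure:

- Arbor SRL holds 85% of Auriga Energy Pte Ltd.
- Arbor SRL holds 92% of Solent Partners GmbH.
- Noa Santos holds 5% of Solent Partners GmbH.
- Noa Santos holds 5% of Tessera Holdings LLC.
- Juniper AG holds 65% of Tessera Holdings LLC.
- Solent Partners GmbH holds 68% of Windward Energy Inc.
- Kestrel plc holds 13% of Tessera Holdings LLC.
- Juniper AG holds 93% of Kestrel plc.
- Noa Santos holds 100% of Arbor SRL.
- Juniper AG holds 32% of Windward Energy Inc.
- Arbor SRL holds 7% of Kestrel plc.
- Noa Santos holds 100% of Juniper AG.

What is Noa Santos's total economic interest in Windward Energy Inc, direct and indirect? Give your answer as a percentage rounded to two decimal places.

97.96%

Noa reaches Windward along 3 paths.
Via Arbor → Solent: 100% × 92% × 68% = 62.56%.
Via Solent: 5% × 68% = 3.4%.
Via Juniper: 100% × 32% = 32%.
Total: 62.56% + 3.4% + 32% = 97.96%.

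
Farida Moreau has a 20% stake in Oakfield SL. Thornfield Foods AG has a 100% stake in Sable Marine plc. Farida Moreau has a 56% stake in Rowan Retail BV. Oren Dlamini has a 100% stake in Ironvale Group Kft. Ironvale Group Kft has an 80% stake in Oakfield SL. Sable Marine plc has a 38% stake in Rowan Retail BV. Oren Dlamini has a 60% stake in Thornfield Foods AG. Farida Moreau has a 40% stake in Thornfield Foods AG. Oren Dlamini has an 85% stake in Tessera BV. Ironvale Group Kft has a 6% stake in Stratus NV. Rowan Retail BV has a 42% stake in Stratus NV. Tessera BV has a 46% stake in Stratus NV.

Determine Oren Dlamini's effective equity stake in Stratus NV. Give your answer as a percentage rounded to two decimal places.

Oren reaches Stratus along 3 paths.
Via Tessera: 85% × 46% = 39.1%.
Via Thornfield → Sable → Rowan: 60% × 100% × 38% × 42% = 9.576%.
Via Ironvale: 100% × 6% = 6%.
Total: 39.1% + 9.576% + 6% = 54.676%.
Rounded: 54.68%.

54.68%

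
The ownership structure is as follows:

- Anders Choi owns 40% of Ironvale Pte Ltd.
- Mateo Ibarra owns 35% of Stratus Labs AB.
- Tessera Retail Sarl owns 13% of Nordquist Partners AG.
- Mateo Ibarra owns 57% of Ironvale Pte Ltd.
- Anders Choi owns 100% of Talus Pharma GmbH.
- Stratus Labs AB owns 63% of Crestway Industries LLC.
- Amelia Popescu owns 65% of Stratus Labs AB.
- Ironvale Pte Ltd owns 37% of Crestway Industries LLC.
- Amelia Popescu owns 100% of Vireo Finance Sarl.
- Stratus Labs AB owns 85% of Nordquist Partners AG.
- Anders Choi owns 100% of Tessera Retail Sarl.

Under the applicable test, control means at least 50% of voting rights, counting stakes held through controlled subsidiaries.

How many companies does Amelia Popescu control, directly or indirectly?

Amelia holds 65% of Stratus, so Amelia controls Stratus.
Amelia holds 100% of Vireo, so Amelia controls Vireo.
Stratus holds 85% of Nordquist, so Amelia controls Nordquist.
Stratus holds 63% of Crestway, so Amelia controls Crestway.
No other company's threshold is met.
Amelia controls 4 companies.

4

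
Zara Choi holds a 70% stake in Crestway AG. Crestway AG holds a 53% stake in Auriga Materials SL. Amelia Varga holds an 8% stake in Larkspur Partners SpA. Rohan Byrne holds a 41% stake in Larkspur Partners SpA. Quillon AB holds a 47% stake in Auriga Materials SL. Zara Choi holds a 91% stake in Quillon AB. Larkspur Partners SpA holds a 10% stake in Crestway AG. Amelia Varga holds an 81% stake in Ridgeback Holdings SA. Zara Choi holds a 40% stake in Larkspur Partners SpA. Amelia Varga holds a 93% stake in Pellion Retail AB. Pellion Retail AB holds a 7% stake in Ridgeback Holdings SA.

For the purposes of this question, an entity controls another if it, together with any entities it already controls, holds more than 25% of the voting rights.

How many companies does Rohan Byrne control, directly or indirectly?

Rohan holds 41% of Larkspur, so Rohan controls Larkspur.
No other company's threshold is met.
Rohan controls 1 company.

1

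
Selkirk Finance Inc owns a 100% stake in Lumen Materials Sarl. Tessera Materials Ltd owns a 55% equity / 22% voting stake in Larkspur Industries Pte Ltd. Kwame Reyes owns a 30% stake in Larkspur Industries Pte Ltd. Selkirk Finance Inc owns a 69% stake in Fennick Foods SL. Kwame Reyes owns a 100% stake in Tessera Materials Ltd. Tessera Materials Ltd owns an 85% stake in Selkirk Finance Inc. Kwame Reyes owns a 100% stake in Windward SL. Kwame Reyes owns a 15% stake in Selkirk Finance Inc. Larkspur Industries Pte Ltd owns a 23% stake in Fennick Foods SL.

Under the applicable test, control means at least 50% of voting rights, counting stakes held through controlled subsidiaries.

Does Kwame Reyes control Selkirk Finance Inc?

Yes

Kwame holds 100% of Tessera, so Kwame controls Tessera.
Kwame and Tessera together hold 15% + 85% = 100% of Selkirk, so Kwame controls Selkirk.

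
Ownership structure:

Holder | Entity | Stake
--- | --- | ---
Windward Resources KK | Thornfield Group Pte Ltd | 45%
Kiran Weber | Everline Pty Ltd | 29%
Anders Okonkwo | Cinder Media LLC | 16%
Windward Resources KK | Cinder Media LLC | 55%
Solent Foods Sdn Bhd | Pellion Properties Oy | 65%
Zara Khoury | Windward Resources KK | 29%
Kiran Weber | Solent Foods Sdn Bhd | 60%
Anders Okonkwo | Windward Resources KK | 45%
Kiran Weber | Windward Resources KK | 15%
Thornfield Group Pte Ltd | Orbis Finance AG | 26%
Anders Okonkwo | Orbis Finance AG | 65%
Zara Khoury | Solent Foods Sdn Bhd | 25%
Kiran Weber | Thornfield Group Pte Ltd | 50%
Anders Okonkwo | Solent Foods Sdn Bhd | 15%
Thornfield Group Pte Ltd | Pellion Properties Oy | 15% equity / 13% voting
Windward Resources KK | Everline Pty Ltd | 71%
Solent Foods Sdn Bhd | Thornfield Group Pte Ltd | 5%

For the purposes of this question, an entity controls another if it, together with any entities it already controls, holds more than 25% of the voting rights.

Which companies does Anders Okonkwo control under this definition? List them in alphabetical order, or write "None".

Anders holds 45% of Windward, so Anders controls Windward.
Windward holds 45% of Thornfield, so Anders controls Thornfield.
Windward holds 71% of Everline, so Anders controls Everline.
Windward and Anders together hold 55% + 16% = 71% of Cinder, so Anders controls Cinder.
Thornfield and Anders together hold 26% + 65% = 91% of Orbis, so Anders controls Orbis.
No other company's threshold is met.

Cinder Media LLC, Everline Pty Ltd, Orbis Finance AG, Thornfield Group Pte Ltd, Windward Resources KK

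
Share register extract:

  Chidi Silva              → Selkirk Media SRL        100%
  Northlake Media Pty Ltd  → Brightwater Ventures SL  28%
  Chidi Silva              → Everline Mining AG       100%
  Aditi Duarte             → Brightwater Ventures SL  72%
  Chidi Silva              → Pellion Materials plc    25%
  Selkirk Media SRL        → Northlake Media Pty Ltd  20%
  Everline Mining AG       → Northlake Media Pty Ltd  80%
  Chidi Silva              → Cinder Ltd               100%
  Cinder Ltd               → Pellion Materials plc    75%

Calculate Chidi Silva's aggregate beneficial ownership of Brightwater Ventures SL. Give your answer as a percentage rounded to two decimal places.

Chidi reaches Brightwater along 2 paths.
Via Selkirk → Northlake: 100% × 20% × 28% = 5.6%.
Via Everline → Northlake: 100% × 80% × 28% = 22.4%.
Total: 5.6% + 22.4% = 28%.
Rounded: 28.00%.

28.00%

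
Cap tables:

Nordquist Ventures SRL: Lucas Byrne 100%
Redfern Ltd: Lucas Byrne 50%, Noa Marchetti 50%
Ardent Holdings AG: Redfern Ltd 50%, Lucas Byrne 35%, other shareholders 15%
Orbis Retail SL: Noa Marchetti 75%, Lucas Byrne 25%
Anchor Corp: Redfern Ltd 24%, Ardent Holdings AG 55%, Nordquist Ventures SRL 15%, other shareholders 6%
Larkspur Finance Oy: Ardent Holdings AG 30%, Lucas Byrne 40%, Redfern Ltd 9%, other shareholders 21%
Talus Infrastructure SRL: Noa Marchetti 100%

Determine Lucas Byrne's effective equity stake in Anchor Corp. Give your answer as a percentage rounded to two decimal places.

60.00%

Lucas reaches Anchor along 4 paths.
Via Redfern: 50% × 24% = 12%.
Via Redfern → Ardent: 50% × 50% × 55% = 13.75%.
Via Ardent: 35% × 55% = 19.25%.
Via Nordquist: 100% × 15% = 15%.
Total: 12% + 13.75% + 19.25% + 15% = 60%.
Rounded: 60.00%.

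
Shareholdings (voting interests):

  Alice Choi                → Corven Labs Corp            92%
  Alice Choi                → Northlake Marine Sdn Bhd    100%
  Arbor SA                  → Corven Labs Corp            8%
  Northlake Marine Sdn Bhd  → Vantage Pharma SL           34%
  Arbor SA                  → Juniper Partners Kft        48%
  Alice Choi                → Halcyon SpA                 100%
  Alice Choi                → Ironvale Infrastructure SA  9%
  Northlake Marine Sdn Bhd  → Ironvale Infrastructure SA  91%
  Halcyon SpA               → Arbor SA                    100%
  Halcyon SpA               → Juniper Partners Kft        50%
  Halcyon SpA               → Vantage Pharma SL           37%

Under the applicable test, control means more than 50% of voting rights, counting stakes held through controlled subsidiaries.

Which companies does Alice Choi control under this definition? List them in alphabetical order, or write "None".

Alice holds 100% of Halcyon, so Alice controls Halcyon.
Alice holds 100% of Northlake, so Alice controls Northlake.
Halcyon holds 100% of Arbor, so Alice controls Arbor.
Halcyon and Northlake together hold 37% + 34% = 71% of Vantage, so Alice controls Vantage.
Alice and Arbor together hold 92% + 8% = 100% of Corven, so Alice controls Corven.
Halcyon and Arbor together hold 50% + 48% = 98% of Juniper, so Alice controls Juniper.
Northlake and Alice together hold 91% + 9% = 100% of Ironvale, so Alice controls Ironvale.

Arbor SA, Corven Labs Corp, Halcyon SpA, Ironvale Infrastructure SA, Juniper Partners Kft, Northlake Marine Sdn Bhd, Vantage Pharma SL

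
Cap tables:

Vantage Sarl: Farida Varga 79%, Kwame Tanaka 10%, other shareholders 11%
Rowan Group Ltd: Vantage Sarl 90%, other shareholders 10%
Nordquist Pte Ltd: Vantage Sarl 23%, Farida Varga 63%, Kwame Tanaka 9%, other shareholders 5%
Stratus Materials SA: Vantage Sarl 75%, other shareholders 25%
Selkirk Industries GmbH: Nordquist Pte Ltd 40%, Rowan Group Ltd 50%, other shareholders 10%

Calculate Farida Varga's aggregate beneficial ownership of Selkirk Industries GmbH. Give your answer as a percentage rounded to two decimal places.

68.02%

Farida reaches Selkirk along 3 paths.
Via Vantage → Nordquist: 79% × 23% × 40% = 7.268%.
Via Nordquist: 63% × 40% = 25.2%.
Via Vantage → Rowan: 79% × 90% × 50% = 35.55%.
Total: 7.268% + 25.2% + 35.55% = 68.018%.
Rounded: 68.02%.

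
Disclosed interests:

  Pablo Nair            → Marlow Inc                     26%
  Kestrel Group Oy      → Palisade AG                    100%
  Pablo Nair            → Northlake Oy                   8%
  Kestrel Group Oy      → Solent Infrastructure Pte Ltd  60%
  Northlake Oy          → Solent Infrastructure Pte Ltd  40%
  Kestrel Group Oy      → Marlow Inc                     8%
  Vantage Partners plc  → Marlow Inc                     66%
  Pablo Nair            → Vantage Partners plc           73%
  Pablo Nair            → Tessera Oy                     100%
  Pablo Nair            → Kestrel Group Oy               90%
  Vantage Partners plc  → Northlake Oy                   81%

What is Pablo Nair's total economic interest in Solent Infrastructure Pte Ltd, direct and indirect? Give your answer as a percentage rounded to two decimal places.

80.85%

Pablo reaches Solent along 3 paths.
Via Vantage → Northlake: 73% × 81% × 40% = 23.652%.
Via Northlake: 8% × 40% = 3.2%.
Via Kestrel: 90% × 60% = 54%.
Total: 23.652% + 3.2% + 54% = 80.852%.
Rounded: 80.85%.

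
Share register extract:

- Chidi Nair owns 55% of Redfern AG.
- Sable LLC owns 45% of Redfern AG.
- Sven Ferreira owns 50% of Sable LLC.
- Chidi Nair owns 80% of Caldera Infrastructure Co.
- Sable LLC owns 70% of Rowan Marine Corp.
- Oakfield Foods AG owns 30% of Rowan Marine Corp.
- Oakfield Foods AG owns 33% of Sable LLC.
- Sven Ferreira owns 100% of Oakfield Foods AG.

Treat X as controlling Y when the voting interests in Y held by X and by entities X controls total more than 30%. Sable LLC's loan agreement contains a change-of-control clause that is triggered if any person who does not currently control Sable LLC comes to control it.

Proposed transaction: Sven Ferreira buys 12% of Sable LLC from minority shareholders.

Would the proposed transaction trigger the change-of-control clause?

The purchase changes only Sven's holdings, so Sven is the only person who could newly come to control Sable.
Sven holds 100% of Oakfield, so Sven controls Oakfield.
Oakfield and Sven together hold 33% + 50% = 83% of Sable, so Sven controls Sable.
So Sven already controls Sable before the transaction.
After the purchase, Sven's direct stake in Sable rises to 50% + 12% = 62%.
Sven controlled Sable already, so this is not a new person acquiring control; every other person's position is unchanged or reduced.
No new person acquires control, so the clause is not triggered.

No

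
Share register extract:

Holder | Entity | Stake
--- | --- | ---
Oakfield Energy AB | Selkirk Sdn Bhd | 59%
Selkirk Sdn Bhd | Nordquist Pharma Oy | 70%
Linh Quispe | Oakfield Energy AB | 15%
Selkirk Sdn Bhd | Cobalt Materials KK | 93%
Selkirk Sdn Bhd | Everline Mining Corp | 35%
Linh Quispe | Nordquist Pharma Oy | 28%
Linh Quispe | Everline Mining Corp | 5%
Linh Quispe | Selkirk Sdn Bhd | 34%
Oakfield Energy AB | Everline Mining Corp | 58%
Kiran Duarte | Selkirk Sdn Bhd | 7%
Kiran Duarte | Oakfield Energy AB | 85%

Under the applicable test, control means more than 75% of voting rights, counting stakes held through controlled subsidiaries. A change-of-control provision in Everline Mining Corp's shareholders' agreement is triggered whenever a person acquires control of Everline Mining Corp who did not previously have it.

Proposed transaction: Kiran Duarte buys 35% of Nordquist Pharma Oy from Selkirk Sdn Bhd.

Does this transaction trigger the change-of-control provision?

The purchase adds only to Kiran's holdings (Selkirk's stake shrinks), so Kiran is the only person who could newly come to control Everline.
Kiran holds 85% of Oakfield, so Kiran controls Oakfield.
In Everline, Kiran's side holds only 58%, not > 75%.
So before the transaction, Kiran does not control Everline.
After the purchase, Kiran holds 35% of Nordquist directly, and Selkirk's stake falls to 35%.
Kiran's side now holds 35% of Nordquist, not > 75%, so Kiran still does not control Nordquist.
After the transaction, Kiran's side holds 58% of Everline, not > 75%, so Kiran still does not control Everline.
No new person acquires control, so the clause is not triggered.

No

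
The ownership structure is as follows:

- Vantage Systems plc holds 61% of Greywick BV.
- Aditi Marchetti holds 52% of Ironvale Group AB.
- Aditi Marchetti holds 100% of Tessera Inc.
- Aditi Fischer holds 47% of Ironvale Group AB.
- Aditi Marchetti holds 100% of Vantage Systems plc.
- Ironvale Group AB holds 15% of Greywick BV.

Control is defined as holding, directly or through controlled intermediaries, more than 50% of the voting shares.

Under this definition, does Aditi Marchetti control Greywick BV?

Aditi Marchetti holds 52% of Ironvale, so Aditi Marchetti controls Ironvale.
Aditi Marchetti holds 100% of Vantage, so Aditi Marchetti controls Vantage.
Ironvale and Vantage together hold 15% + 61% = 76% of Greywick, so Aditi Marchetti controls Greywick.

Yes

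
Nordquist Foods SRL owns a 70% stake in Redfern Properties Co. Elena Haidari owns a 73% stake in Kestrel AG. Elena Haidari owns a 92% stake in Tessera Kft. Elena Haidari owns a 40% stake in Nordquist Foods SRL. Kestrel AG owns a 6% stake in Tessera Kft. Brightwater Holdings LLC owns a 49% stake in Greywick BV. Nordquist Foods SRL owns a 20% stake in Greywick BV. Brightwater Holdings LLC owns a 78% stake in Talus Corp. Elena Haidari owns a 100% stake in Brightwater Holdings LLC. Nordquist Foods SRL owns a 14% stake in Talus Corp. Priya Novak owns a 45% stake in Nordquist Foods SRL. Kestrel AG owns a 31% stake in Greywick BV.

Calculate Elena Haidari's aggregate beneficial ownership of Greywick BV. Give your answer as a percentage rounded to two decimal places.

79.63%

Elena reaches Greywick along 3 paths.
Via Brightwater: 100% × 49% = 49%.
Via Kestrel: 73% × 31% = 22.63%.
Via Nordquist: 40% × 20% = 8%.
Total: 49% + 22.63% + 8% = 79.63%.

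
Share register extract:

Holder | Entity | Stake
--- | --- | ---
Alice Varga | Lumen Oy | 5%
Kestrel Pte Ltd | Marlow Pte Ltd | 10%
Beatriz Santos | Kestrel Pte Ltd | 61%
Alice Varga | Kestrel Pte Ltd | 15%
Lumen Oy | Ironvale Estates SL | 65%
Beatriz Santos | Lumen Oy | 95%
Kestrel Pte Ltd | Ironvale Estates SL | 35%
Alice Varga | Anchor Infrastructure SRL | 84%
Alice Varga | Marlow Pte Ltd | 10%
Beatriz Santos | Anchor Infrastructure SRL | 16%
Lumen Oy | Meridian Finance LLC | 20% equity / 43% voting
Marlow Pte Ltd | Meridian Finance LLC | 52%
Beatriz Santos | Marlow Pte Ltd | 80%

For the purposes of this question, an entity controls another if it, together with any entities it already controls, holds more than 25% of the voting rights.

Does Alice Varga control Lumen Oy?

Alice holds 84% of Anchor, so Alice controls Anchor.
In Lumen, Alice's side holds only 5%, not > 25%.
So Alice does not control Lumen.

No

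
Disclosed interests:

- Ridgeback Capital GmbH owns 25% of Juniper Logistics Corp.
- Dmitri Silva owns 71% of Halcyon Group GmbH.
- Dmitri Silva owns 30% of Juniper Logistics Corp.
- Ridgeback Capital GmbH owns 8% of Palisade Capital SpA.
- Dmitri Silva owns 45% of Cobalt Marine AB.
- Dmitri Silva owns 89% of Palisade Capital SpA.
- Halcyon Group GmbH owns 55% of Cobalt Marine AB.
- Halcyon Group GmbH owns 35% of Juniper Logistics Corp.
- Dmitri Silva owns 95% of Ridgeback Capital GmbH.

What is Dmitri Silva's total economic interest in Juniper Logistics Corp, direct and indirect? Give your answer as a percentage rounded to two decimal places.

Dmitri reaches Juniper along 3 paths.
Direct stake: 30% = 30%.
Via Halcyon: 71% × 35% = 24.85%.
Via Ridgeback: 95% × 25% = 23.75%.
Total: 30% + 24.85% + 23.75% = 78.6%.
Rounded: 78.60%.

78.60%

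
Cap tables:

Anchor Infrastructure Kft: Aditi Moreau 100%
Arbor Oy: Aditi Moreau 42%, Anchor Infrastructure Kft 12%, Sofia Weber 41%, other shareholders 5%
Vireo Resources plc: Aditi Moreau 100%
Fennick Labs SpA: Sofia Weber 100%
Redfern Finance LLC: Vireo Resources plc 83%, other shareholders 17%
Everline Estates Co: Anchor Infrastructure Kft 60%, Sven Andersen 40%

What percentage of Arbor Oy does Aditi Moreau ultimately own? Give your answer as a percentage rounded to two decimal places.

54.00%

Aditi reaches Arbor along 2 paths.
Direct stake: 42% = 42%.
Via Anchor: 100% × 12% = 12%.
Total: 42% + 12% = 54%.
Rounded: 54.00%.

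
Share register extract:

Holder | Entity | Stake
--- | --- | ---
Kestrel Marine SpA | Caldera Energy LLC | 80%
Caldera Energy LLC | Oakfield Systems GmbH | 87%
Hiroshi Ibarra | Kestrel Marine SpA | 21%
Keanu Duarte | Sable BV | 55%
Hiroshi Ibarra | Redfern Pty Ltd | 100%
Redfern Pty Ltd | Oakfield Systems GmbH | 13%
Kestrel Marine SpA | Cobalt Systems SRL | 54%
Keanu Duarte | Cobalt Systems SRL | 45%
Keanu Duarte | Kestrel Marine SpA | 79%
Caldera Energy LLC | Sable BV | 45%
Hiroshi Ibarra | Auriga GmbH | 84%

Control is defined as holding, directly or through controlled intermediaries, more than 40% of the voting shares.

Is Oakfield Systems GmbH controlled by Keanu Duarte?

Keanu holds 79% of Kestrel, so Keanu controls Kestrel.
Kestrel holds 80% of Caldera, so Keanu controls Caldera.
Caldera holds 87% of Oakfield, so Keanu controls Oakfield.

Yes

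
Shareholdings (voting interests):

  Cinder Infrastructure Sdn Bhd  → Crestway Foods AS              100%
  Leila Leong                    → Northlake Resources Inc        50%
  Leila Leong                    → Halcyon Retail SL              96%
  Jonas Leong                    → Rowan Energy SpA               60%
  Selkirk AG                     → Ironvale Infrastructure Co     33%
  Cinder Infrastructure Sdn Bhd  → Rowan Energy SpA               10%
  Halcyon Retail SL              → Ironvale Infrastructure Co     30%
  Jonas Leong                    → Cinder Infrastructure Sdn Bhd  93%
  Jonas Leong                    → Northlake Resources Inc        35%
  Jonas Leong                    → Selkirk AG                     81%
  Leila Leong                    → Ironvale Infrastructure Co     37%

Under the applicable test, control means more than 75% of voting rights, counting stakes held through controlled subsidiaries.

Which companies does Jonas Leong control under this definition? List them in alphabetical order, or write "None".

Jonas holds 93% of Cinder, so Jonas controls Cinder.
Jonas holds 81% of Selkirk, so Jonas controls Selkirk.
Cinder holds 100% of Crestway, so Jonas controls Crestway.
No other company's threshold is met.

Cinder Infrastructure Sdn Bhd, Crestway Foods AS, Selkirk AG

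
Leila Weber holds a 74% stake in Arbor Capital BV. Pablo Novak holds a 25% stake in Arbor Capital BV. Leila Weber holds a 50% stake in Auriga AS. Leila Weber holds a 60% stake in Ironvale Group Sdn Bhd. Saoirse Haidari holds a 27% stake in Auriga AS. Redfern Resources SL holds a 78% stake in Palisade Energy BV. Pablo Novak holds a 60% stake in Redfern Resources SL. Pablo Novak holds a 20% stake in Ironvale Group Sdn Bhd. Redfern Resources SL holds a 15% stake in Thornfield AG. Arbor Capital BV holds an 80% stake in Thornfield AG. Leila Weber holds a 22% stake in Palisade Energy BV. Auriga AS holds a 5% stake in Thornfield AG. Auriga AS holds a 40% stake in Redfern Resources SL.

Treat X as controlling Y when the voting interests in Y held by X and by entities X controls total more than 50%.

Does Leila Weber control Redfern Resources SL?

No

Leila holds 74% of Arbor, so Leila controls Arbor.
Arbor holds 80% of Thornfield, so Leila controls Thornfield.
Leila holds 60% of Ironvale, so Leila controls Ironvale.
Neither Leila nor any entity Leila controls holds any voting interest in Redfern.
So Leila does not control Redfern.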